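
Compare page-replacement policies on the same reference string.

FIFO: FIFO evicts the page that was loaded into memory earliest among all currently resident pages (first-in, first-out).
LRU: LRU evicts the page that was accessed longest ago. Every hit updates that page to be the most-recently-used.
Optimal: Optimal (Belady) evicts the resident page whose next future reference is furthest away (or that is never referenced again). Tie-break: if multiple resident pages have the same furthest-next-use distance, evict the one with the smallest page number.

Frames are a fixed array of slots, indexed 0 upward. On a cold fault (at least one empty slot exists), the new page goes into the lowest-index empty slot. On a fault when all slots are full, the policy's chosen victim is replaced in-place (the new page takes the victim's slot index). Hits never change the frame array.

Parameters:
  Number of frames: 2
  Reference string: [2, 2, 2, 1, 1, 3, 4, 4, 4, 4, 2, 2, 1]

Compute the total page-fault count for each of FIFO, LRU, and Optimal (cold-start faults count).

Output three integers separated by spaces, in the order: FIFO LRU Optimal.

--- FIFO ---
  step 0: ref 2 -> FAULT, frames=[2,-] (faults so far: 1)
  step 1: ref 2 -> HIT, frames=[2,-] (faults so far: 1)
  step 2: ref 2 -> HIT, frames=[2,-] (faults so far: 1)
  step 3: ref 1 -> FAULT, frames=[2,1] (faults so far: 2)
  step 4: ref 1 -> HIT, frames=[2,1] (faults so far: 2)
  step 5: ref 3 -> FAULT, evict 2, frames=[3,1] (faults so far: 3)
  step 6: ref 4 -> FAULT, evict 1, frames=[3,4] (faults so far: 4)
  step 7: ref 4 -> HIT, frames=[3,4] (faults so far: 4)
  step 8: ref 4 -> HIT, frames=[3,4] (faults so far: 4)
  step 9: ref 4 -> HIT, frames=[3,4] (faults so far: 4)
  step 10: ref 2 -> FAULT, evict 3, frames=[2,4] (faults so far: 5)
  step 11: ref 2 -> HIT, frames=[2,4] (faults so far: 5)
  step 12: ref 1 -> FAULT, evict 4, frames=[2,1] (faults so far: 6)
  FIFO total faults: 6
--- LRU ---
  step 0: ref 2 -> FAULT, frames=[2,-] (faults so far: 1)
  step 1: ref 2 -> HIT, frames=[2,-] (faults so far: 1)
  step 2: ref 2 -> HIT, frames=[2,-] (faults so far: 1)
  step 3: ref 1 -> FAULT, frames=[2,1] (faults so far: 2)
  step 4: ref 1 -> HIT, frames=[2,1] (faults so far: 2)
  step 5: ref 3 -> FAULT, evict 2, frames=[3,1] (faults so far: 3)
  step 6: ref 4 -> FAULT, evict 1, frames=[3,4] (faults so far: 4)
  step 7: ref 4 -> HIT, frames=[3,4] (faults so far: 4)
  step 8: ref 4 -> HIT, frames=[3,4] (faults so far: 4)
  step 9: ref 4 -> HIT, frames=[3,4] (faults so far: 4)
  step 10: ref 2 -> FAULT, evict 3, frames=[2,4] (faults so far: 5)
  step 11: ref 2 -> HIT, frames=[2,4] (faults so far: 5)
  step 12: ref 1 -> FAULT, evict 4, frames=[2,1] (faults so far: 6)
  LRU total faults: 6
--- Optimal ---
  step 0: ref 2 -> FAULT, frames=[2,-] (faults so far: 1)
  step 1: ref 2 -> HIT, frames=[2,-] (faults so far: 1)
  step 2: ref 2 -> HIT, frames=[2,-] (faults so far: 1)
  step 3: ref 1 -> FAULT, frames=[2,1] (faults so far: 2)
  step 4: ref 1 -> HIT, frames=[2,1] (faults so far: 2)
  step 5: ref 3 -> FAULT, evict 1, frames=[2,3] (faults so far: 3)
  step 6: ref 4 -> FAULT, evict 3, frames=[2,4] (faults so far: 4)
  step 7: ref 4 -> HIT, frames=[2,4] (faults so far: 4)
  step 8: ref 4 -> HIT, frames=[2,4] (faults so far: 4)
  step 9: ref 4 -> HIT, frames=[2,4] (faults so far: 4)
  step 10: ref 2 -> HIT, frames=[2,4] (faults so far: 4)
  step 11: ref 2 -> HIT, frames=[2,4] (faults so far: 4)
  step 12: ref 1 -> FAULT, evict 2, frames=[1,4] (faults so far: 5)
  Optimal total faults: 5

Answer: 6 6 5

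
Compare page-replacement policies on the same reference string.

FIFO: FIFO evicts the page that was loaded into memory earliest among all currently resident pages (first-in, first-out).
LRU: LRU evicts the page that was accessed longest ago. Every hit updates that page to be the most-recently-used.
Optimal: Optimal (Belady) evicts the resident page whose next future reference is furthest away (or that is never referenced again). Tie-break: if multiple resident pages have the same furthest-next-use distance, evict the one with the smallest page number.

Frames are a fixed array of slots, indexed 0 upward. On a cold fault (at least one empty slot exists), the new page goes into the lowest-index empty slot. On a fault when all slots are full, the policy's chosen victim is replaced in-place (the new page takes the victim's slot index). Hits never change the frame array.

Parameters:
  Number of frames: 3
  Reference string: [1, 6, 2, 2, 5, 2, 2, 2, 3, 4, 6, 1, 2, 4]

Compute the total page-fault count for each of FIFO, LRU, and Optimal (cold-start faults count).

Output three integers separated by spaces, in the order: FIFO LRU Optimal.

--- FIFO ---
  step 0: ref 1 -> FAULT, frames=[1,-,-] (faults so far: 1)
  step 1: ref 6 -> FAULT, frames=[1,6,-] (faults so far: 2)
  step 2: ref 2 -> FAULT, frames=[1,6,2] (faults so far: 3)
  step 3: ref 2 -> HIT, frames=[1,6,2] (faults so far: 3)
  step 4: ref 5 -> FAULT, evict 1, frames=[5,6,2] (faults so far: 4)
  step 5: ref 2 -> HIT, frames=[5,6,2] (faults so far: 4)
  step 6: ref 2 -> HIT, frames=[5,6,2] (faults so far: 4)
  step 7: ref 2 -> HIT, frames=[5,6,2] (faults so far: 4)
  step 8: ref 3 -> FAULT, evict 6, frames=[5,3,2] (faults so far: 5)
  step 9: ref 4 -> FAULT, evict 2, frames=[5,3,4] (faults so far: 6)
  step 10: ref 6 -> FAULT, evict 5, frames=[6,3,4] (faults so far: 7)
  step 11: ref 1 -> FAULT, evict 3, frames=[6,1,4] (faults so far: 8)
  step 12: ref 2 -> FAULT, evict 4, frames=[6,1,2] (faults so far: 9)
  step 13: ref 4 -> FAULT, evict 6, frames=[4,1,2] (faults so far: 10)
  FIFO total faults: 10
--- LRU ---
  step 0: ref 1 -> FAULT, frames=[1,-,-] (faults so far: 1)
  step 1: ref 6 -> FAULT, frames=[1,6,-] (faults so far: 2)
  step 2: ref 2 -> FAULT, frames=[1,6,2] (faults so far: 3)
  step 3: ref 2 -> HIT, frames=[1,6,2] (faults so far: 3)
  step 4: ref 5 -> FAULT, evict 1, frames=[5,6,2] (faults so far: 4)
  step 5: ref 2 -> HIT, frames=[5,6,2] (faults so far: 4)
  step 6: ref 2 -> HIT, frames=[5,6,2] (faults so far: 4)
  step 7: ref 2 -> HIT, frames=[5,6,2] (faults so far: 4)
  step 8: ref 3 -> FAULT, evict 6, frames=[5,3,2] (faults so far: 5)
  step 9: ref 4 -> FAULT, evict 5, frames=[4,3,2] (faults so far: 6)
  step 10: ref 6 -> FAULT, evict 2, frames=[4,3,6] (faults so far: 7)
  step 11: ref 1 -> FAULT, evict 3, frames=[4,1,6] (faults so far: 8)
  step 12: ref 2 -> FAULT, evict 4, frames=[2,1,6] (faults so far: 9)
  step 13: ref 4 -> FAULT, evict 6, frames=[2,1,4] (faults so far: 10)
  LRU total faults: 10
--- Optimal ---
  step 0: ref 1 -> FAULT, frames=[1,-,-] (faults so far: 1)
  step 1: ref 6 -> FAULT, frames=[1,6,-] (faults so far: 2)
  step 2: ref 2 -> FAULT, frames=[1,6,2] (faults so far: 3)
  step 3: ref 2 -> HIT, frames=[1,6,2] (faults so far: 3)
  step 4: ref 5 -> FAULT, evict 1, frames=[5,6,2] (faults so far: 4)
  step 5: ref 2 -> HIT, frames=[5,6,2] (faults so far: 4)
  step 6: ref 2 -> HIT, frames=[5,6,2] (faults so far: 4)
  step 7: ref 2 -> HIT, frames=[5,6,2] (faults so far: 4)
  step 8: ref 3 -> FAULT, evict 5, frames=[3,6,2] (faults so far: 5)
  step 9: ref 4 -> FAULT, evict 3, frames=[4,6,2] (faults so far: 6)
  step 10: ref 6 -> HIT, frames=[4,6,2] (faults so far: 6)
  step 11: ref 1 -> FAULT, evict 6, frames=[4,1,2] (faults so far: 7)
  step 12: ref 2 -> HIT, frames=[4,1,2] (faults so far: 7)
  step 13: ref 4 -> HIT, frames=[4,1,2] (faults so far: 7)
  Optimal total faults: 7

Answer: 10 10 7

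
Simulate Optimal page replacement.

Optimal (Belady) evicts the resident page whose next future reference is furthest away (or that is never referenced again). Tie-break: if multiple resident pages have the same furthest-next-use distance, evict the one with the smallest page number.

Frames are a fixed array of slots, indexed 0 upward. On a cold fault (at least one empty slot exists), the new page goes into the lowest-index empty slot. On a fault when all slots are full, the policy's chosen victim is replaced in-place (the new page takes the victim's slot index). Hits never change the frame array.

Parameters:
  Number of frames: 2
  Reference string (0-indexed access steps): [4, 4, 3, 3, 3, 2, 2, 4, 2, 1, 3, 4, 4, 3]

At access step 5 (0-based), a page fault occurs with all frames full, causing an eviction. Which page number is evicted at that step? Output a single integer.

Step 0: ref 4 -> FAULT, frames=[4,-]
Step 1: ref 4 -> HIT, frames=[4,-]
Step 2: ref 3 -> FAULT, frames=[4,3]
Step 3: ref 3 -> HIT, frames=[4,3]
Step 4: ref 3 -> HIT, frames=[4,3]
Step 5: ref 2 -> FAULT, evict 3, frames=[4,2]
At step 5: evicted page 3

Answer: 3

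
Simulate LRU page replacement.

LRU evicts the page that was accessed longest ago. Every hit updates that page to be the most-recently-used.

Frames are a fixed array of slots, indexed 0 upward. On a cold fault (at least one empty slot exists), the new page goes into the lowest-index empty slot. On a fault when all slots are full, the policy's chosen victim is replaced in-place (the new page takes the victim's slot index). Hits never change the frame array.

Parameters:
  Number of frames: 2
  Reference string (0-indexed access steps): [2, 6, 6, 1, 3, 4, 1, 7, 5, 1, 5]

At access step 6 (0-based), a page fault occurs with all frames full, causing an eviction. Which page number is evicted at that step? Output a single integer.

Step 0: ref 2 -> FAULT, frames=[2,-]
Step 1: ref 6 -> FAULT, frames=[2,6]
Step 2: ref 6 -> HIT, frames=[2,6]
Step 3: ref 1 -> FAULT, evict 2, frames=[1,6]
Step 4: ref 3 -> FAULT, evict 6, frames=[1,3]
Step 5: ref 4 -> FAULT, evict 1, frames=[4,3]
Step 6: ref 1 -> FAULT, evict 3, frames=[4,1]
At step 6: evicted page 3

Answer: 3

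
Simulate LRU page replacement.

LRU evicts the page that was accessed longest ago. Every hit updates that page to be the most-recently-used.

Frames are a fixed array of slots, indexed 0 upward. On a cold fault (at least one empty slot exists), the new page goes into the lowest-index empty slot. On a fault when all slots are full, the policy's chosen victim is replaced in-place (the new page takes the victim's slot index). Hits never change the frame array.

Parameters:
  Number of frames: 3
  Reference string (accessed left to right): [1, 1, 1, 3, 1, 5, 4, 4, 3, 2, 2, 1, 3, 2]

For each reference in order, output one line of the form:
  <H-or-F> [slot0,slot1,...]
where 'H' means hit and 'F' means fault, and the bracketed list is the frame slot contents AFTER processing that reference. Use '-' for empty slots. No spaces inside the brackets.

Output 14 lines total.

F [1,-,-]
H [1,-,-]
H [1,-,-]
F [1,3,-]
H [1,3,-]
F [1,3,5]
F [1,4,5]
H [1,4,5]
F [3,4,5]
F [3,4,2]
H [3,4,2]
F [3,1,2]
H [3,1,2]
H [3,1,2]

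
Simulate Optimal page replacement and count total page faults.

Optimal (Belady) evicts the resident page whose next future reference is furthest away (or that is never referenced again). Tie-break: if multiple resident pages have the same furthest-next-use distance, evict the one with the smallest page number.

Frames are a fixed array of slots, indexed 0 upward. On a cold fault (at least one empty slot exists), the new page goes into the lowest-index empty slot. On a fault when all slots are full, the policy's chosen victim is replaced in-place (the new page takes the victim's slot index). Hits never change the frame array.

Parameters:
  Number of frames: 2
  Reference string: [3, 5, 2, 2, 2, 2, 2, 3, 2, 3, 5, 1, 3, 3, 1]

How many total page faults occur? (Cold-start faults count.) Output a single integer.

Answer: 5

Derivation:
Step 0: ref 3 → FAULT, frames=[3,-]
Step 1: ref 5 → FAULT, frames=[3,5]
Step 2: ref 2 → FAULT (evict 5), frames=[3,2]
Step 3: ref 2 → HIT, frames=[3,2]
Step 4: ref 2 → HIT, frames=[3,2]
Step 5: ref 2 → HIT, frames=[3,2]
Step 6: ref 2 → HIT, frames=[3,2]
Step 7: ref 3 → HIT, frames=[3,2]
Step 8: ref 2 → HIT, frames=[3,2]
Step 9: ref 3 → HIT, frames=[3,2]
Step 10: ref 5 → FAULT (evict 2), frames=[3,5]
Step 11: ref 1 → FAULT (evict 5), frames=[3,1]
Step 12: ref 3 → HIT, frames=[3,1]
Step 13: ref 3 → HIT, frames=[3,1]
Step 14: ref 1 → HIT, frames=[3,1]
Total faults: 5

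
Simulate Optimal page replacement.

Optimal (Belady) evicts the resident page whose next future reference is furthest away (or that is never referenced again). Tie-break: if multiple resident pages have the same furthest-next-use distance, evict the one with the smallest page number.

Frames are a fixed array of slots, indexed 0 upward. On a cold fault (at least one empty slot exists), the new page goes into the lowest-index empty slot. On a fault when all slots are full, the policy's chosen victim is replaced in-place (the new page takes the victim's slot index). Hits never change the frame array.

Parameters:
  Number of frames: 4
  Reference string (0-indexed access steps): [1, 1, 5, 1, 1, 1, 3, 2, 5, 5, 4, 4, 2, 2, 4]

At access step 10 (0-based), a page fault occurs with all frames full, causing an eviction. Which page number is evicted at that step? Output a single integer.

Answer: 1

Derivation:
Step 0: ref 1 -> FAULT, frames=[1,-,-,-]
Step 1: ref 1 -> HIT, frames=[1,-,-,-]
Step 2: ref 5 -> FAULT, frames=[1,5,-,-]
Step 3: ref 1 -> HIT, frames=[1,5,-,-]
Step 4: ref 1 -> HIT, frames=[1,5,-,-]
Step 5: ref 1 -> HIT, frames=[1,5,-,-]
Step 6: ref 3 -> FAULT, frames=[1,5,3,-]
Step 7: ref 2 -> FAULT, frames=[1,5,3,2]
Step 8: ref 5 -> HIT, frames=[1,5,3,2]
Step 9: ref 5 -> HIT, frames=[1,5,3,2]
Step 10: ref 4 -> FAULT, evict 1, frames=[4,5,3,2]
At step 10: evicted page 1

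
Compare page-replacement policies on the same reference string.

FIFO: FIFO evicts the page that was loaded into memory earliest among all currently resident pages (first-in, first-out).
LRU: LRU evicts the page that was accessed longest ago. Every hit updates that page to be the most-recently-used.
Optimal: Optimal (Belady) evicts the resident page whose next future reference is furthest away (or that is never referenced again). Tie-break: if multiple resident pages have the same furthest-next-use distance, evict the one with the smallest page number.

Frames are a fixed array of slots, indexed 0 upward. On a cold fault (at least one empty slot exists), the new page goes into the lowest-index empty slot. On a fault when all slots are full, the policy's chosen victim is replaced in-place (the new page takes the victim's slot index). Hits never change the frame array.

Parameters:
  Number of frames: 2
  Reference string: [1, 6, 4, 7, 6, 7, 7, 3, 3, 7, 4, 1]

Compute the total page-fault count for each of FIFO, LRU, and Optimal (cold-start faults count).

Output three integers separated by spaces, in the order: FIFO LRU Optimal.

Answer: 9 8 7

Derivation:
--- FIFO ---
  step 0: ref 1 -> FAULT, frames=[1,-] (faults so far: 1)
  step 1: ref 6 -> FAULT, frames=[1,6] (faults so far: 2)
  step 2: ref 4 -> FAULT, evict 1, frames=[4,6] (faults so far: 3)
  step 3: ref 7 -> FAULT, evict 6, frames=[4,7] (faults so far: 4)
  step 4: ref 6 -> FAULT, evict 4, frames=[6,7] (faults so far: 5)
  step 5: ref 7 -> HIT, frames=[6,7] (faults so far: 5)
  step 6: ref 7 -> HIT, frames=[6,7] (faults so far: 5)
  step 7: ref 3 -> FAULT, evict 7, frames=[6,3] (faults so far: 6)
  step 8: ref 3 -> HIT, frames=[6,3] (faults so far: 6)
  step 9: ref 7 -> FAULT, evict 6, frames=[7,3] (faults so far: 7)
  step 10: ref 4 -> FAULT, evict 3, frames=[7,4] (faults so far: 8)
  step 11: ref 1 -> FAULT, evict 7, frames=[1,4] (faults so far: 9)
  FIFO total faults: 9
--- LRU ---
  step 0: ref 1 -> FAULT, frames=[1,-] (faults so far: 1)
  step 1: ref 6 -> FAULT, frames=[1,6] (faults so far: 2)
  step 2: ref 4 -> FAULT, evict 1, frames=[4,6] (faults so far: 3)
  step 3: ref 7 -> FAULT, evict 6, frames=[4,7] (faults so far: 4)
  step 4: ref 6 -> FAULT, evict 4, frames=[6,7] (faults so far: 5)
  step 5: ref 7 -> HIT, frames=[6,7] (faults so far: 5)
  step 6: ref 7 -> HIT, frames=[6,7] (faults so far: 5)
  step 7: ref 3 -> FAULT, evict 6, frames=[3,7] (faults so far: 6)
  step 8: ref 3 -> HIT, frames=[3,7] (faults so far: 6)
  step 9: ref 7 -> HIT, frames=[3,7] (faults so far: 6)
  step 10: ref 4 -> FAULT, evict 3, frames=[4,7] (faults so far: 7)
  step 11: ref 1 -> FAULT, evict 7, frames=[4,1] (faults so far: 8)
  LRU total faults: 8
--- Optimal ---
  step 0: ref 1 -> FAULT, frames=[1,-] (faults so far: 1)
  step 1: ref 6 -> FAULT, frames=[1,6] (faults so far: 2)
  step 2: ref 4 -> FAULT, evict 1, frames=[4,6] (faults so far: 3)
  step 3: ref 7 -> FAULT, evict 4, frames=[7,6] (faults so far: 4)
  step 4: ref 6 -> HIT, frames=[7,6] (faults so far: 4)
  step 5: ref 7 -> HIT, frames=[7,6] (faults so far: 4)
  step 6: ref 7 -> HIT, frames=[7,6] (faults so far: 4)
  step 7: ref 3 -> FAULT, evict 6, frames=[7,3] (faults so far: 5)
  step 8: ref 3 -> HIT, frames=[7,3] (faults so far: 5)
  step 9: ref 7 -> HIT, frames=[7,3] (faults so far: 5)
  step 10: ref 4 -> FAULT, evict 3, frames=[7,4] (faults so far: 6)
  step 11: ref 1 -> FAULT, evict 4, frames=[7,1] (faults so far: 7)
  Optimal total faults: 7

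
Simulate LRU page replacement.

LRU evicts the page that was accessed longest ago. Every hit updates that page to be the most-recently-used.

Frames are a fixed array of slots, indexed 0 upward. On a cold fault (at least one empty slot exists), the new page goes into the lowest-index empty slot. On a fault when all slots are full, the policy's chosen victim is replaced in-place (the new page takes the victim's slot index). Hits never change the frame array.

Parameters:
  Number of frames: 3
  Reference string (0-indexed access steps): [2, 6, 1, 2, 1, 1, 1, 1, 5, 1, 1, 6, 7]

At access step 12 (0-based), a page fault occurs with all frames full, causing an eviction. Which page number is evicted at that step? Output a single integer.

Answer: 5

Derivation:
Step 0: ref 2 -> FAULT, frames=[2,-,-]
Step 1: ref 6 -> FAULT, frames=[2,6,-]
Step 2: ref 1 -> FAULT, frames=[2,6,1]
Step 3: ref 2 -> HIT, frames=[2,6,1]
Step 4: ref 1 -> HIT, frames=[2,6,1]
Step 5: ref 1 -> HIT, frames=[2,6,1]
Step 6: ref 1 -> HIT, frames=[2,6,1]
Step 7: ref 1 -> HIT, frames=[2,6,1]
Step 8: ref 5 -> FAULT, evict 6, frames=[2,5,1]
Step 9: ref 1 -> HIT, frames=[2,5,1]
Step 10: ref 1 -> HIT, frames=[2,5,1]
Step 11: ref 6 -> FAULT, evict 2, frames=[6,5,1]
Step 12: ref 7 -> FAULT, evict 5, frames=[6,7,1]
At step 12: evicted page 5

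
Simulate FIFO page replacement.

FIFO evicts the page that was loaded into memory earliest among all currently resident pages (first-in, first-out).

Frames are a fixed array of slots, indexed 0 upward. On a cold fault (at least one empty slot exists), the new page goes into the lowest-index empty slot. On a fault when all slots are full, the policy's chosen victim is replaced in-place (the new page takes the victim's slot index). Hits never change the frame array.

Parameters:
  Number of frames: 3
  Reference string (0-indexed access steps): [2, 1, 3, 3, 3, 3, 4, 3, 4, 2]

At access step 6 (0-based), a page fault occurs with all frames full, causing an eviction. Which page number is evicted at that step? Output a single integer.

Answer: 2

Derivation:
Step 0: ref 2 -> FAULT, frames=[2,-,-]
Step 1: ref 1 -> FAULT, frames=[2,1,-]
Step 2: ref 3 -> FAULT, frames=[2,1,3]
Step 3: ref 3 -> HIT, frames=[2,1,3]
Step 4: ref 3 -> HIT, frames=[2,1,3]
Step 5: ref 3 -> HIT, frames=[2,1,3]
Step 6: ref 4 -> FAULT, evict 2, frames=[4,1,3]
At step 6: evicted page 2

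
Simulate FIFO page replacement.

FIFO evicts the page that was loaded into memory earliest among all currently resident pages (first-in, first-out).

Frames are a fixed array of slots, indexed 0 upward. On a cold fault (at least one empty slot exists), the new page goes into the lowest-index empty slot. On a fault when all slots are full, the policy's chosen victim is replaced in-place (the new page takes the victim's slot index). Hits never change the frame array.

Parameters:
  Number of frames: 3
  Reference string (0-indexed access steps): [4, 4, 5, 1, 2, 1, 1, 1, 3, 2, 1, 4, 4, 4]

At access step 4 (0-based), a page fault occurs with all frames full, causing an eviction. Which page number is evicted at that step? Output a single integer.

Step 0: ref 4 -> FAULT, frames=[4,-,-]
Step 1: ref 4 -> HIT, frames=[4,-,-]
Step 2: ref 5 -> FAULT, frames=[4,5,-]
Step 3: ref 1 -> FAULT, frames=[4,5,1]
Step 4: ref 2 -> FAULT, evict 4, frames=[2,5,1]
At step 4: evicted page 4

Answer: 4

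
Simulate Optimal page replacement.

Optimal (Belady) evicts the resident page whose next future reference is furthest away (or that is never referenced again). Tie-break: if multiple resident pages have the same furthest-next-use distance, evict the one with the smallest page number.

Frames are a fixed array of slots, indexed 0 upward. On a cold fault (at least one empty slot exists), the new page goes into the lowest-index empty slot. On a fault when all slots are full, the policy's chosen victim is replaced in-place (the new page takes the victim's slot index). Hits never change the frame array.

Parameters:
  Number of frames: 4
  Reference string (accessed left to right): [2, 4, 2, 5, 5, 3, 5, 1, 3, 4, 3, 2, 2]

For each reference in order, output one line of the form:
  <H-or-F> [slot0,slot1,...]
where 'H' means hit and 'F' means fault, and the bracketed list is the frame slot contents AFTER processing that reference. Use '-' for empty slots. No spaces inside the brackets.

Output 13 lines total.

F [2,-,-,-]
F [2,4,-,-]
H [2,4,-,-]
F [2,4,5,-]
H [2,4,5,-]
F [2,4,5,3]
H [2,4,5,3]
F [2,4,1,3]
H [2,4,1,3]
H [2,4,1,3]
H [2,4,1,3]
H [2,4,1,3]
H [2,4,1,3]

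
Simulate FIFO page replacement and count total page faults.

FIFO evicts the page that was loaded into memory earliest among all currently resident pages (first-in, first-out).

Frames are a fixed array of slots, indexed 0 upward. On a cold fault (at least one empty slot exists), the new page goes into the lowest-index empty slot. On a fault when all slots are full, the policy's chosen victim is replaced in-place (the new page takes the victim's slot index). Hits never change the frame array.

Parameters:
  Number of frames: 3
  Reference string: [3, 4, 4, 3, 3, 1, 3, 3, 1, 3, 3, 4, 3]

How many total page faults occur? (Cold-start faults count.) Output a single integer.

Answer: 3

Derivation:
Step 0: ref 3 → FAULT, frames=[3,-,-]
Step 1: ref 4 → FAULT, frames=[3,4,-]
Step 2: ref 4 → HIT, frames=[3,4,-]
Step 3: ref 3 → HIT, frames=[3,4,-]
Step 4: ref 3 → HIT, frames=[3,4,-]
Step 5: ref 1 → FAULT, frames=[3,4,1]
Step 6: ref 3 → HIT, frames=[3,4,1]
Step 7: ref 3 → HIT, frames=[3,4,1]
Step 8: ref 1 → HIT, frames=[3,4,1]
Step 9: ref 3 → HIT, frames=[3,4,1]
Step 10: ref 3 → HIT, frames=[3,4,1]
Step 11: ref 4 → HIT, frames=[3,4,1]
Step 12: ref 3 → HIT, frames=[3,4,1]
Total faults: 3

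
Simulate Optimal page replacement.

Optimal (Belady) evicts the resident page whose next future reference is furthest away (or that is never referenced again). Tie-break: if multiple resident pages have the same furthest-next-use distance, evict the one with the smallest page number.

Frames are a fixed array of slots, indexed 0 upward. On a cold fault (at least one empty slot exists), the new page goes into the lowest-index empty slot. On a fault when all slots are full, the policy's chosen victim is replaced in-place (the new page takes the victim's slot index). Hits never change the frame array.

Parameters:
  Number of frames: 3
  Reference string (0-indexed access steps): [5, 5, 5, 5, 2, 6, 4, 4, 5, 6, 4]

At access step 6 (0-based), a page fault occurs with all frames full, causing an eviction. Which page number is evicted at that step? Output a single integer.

Step 0: ref 5 -> FAULT, frames=[5,-,-]
Step 1: ref 5 -> HIT, frames=[5,-,-]
Step 2: ref 5 -> HIT, frames=[5,-,-]
Step 3: ref 5 -> HIT, frames=[5,-,-]
Step 4: ref 2 -> FAULT, frames=[5,2,-]
Step 5: ref 6 -> FAULT, frames=[5,2,6]
Step 6: ref 4 -> FAULT, evict 2, frames=[5,4,6]
At step 6: evicted page 2

Answer: 2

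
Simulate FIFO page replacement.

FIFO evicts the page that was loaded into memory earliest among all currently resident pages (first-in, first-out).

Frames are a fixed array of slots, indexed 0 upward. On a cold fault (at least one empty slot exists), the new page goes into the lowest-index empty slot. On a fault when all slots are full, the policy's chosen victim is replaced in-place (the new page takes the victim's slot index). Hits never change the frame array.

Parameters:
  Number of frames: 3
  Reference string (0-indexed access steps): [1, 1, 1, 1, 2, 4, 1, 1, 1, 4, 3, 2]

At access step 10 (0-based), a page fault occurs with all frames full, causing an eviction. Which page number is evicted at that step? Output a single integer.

Step 0: ref 1 -> FAULT, frames=[1,-,-]
Step 1: ref 1 -> HIT, frames=[1,-,-]
Step 2: ref 1 -> HIT, frames=[1,-,-]
Step 3: ref 1 -> HIT, frames=[1,-,-]
Step 4: ref 2 -> FAULT, frames=[1,2,-]
Step 5: ref 4 -> FAULT, frames=[1,2,4]
Step 6: ref 1 -> HIT, frames=[1,2,4]
Step 7: ref 1 -> HIT, frames=[1,2,4]
Step 8: ref 1 -> HIT, frames=[1,2,4]
Step 9: ref 4 -> HIT, frames=[1,2,4]
Step 10: ref 3 -> FAULT, evict 1, frames=[3,2,4]
At step 10: evicted page 1

Answer: 1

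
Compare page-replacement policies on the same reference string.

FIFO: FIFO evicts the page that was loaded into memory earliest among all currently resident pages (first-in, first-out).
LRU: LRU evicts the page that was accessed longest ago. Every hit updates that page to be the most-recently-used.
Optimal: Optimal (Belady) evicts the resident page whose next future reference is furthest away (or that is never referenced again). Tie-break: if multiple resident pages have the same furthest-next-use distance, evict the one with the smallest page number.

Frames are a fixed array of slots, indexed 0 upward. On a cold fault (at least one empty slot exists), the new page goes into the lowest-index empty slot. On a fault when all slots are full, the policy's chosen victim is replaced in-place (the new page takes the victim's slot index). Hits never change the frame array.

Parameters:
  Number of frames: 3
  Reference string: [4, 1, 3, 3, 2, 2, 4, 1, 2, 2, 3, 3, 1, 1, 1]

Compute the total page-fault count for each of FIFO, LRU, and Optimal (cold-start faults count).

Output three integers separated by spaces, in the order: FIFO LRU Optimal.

--- FIFO ---
  step 0: ref 4 -> FAULT, frames=[4,-,-] (faults so far: 1)
  step 1: ref 1 -> FAULT, frames=[4,1,-] (faults so far: 2)
  step 2: ref 3 -> FAULT, frames=[4,1,3] (faults so far: 3)
  step 3: ref 3 -> HIT, frames=[4,1,3] (faults so far: 3)
  step 4: ref 2 -> FAULT, evict 4, frames=[2,1,3] (faults so far: 4)
  step 5: ref 2 -> HIT, frames=[2,1,3] (faults so far: 4)
  step 6: ref 4 -> FAULT, evict 1, frames=[2,4,3] (faults so far: 5)
  step 7: ref 1 -> FAULT, evict 3, frames=[2,4,1] (faults so far: 6)
  step 8: ref 2 -> HIT, frames=[2,4,1] (faults so far: 6)
  step 9: ref 2 -> HIT, frames=[2,4,1] (faults so far: 6)
  step 10: ref 3 -> FAULT, evict 2, frames=[3,4,1] (faults so far: 7)
  step 11: ref 3 -> HIT, frames=[3,4,1] (faults so far: 7)
  step 12: ref 1 -> HIT, frames=[3,4,1] (faults so far: 7)
  step 13: ref 1 -> HIT, frames=[3,4,1] (faults so far: 7)
  step 14: ref 1 -> HIT, frames=[3,4,1] (faults so far: 7)
  FIFO total faults: 7
--- LRU ---
  step 0: ref 4 -> FAULT, frames=[4,-,-] (faults so far: 1)
  step 1: ref 1 -> FAULT, frames=[4,1,-] (faults so far: 2)
  step 2: ref 3 -> FAULT, frames=[4,1,3] (faults so far: 3)
  step 3: ref 3 -> HIT, frames=[4,1,3] (faults so far: 3)
  step 4: ref 2 -> FAULT, evict 4, frames=[2,1,3] (faults so far: 4)
  step 5: ref 2 -> HIT, frames=[2,1,3] (faults so far: 4)
  step 6: ref 4 -> FAULT, evict 1, frames=[2,4,3] (faults so far: 5)
  step 7: ref 1 -> FAULT, evict 3, frames=[2,4,1] (faults so far: 6)
  step 8: ref 2 -> HIT, frames=[2,4,1] (faults so far: 6)
  step 9: ref 2 -> HIT, frames=[2,4,1] (faults so far: 6)
  step 10: ref 3 -> FAULT, evict 4, frames=[2,3,1] (faults so far: 7)
  step 11: ref 3 -> HIT, frames=[2,3,1] (faults so far: 7)
  step 12: ref 1 -> HIT, frames=[2,3,1] (faults so far: 7)
  step 13: ref 1 -> HIT, frames=[2,3,1] (faults so far: 7)
  step 14: ref 1 -> HIT, frames=[2,3,1] (faults so far: 7)
  LRU total faults: 7
--- Optimal ---
  step 0: ref 4 -> FAULT, frames=[4,-,-] (faults so far: 1)
  step 1: ref 1 -> FAULT, frames=[4,1,-] (faults so far: 2)
  step 2: ref 3 -> FAULT, frames=[4,1,3] (faults so far: 3)
  step 3: ref 3 -> HIT, frames=[4,1,3] (faults so far: 3)
  step 4: ref 2 -> FAULT, evict 3, frames=[4,1,2] (faults so far: 4)
  step 5: ref 2 -> HIT, frames=[4,1,2] (faults so far: 4)
  step 6: ref 4 -> HIT, frames=[4,1,2] (faults so far: 4)
  step 7: ref 1 -> HIT, frames=[4,1,2] (faults so far: 4)
  step 8: ref 2 -> HIT, frames=[4,1,2] (faults so far: 4)
  step 9: ref 2 -> HIT, frames=[4,1,2] (faults so far: 4)
  step 10: ref 3 -> FAULT, evict 2, frames=[4,1,3] (faults so far: 5)
  step 11: ref 3 -> HIT, frames=[4,1,3] (faults so far: 5)
  step 12: ref 1 -> HIT, frames=[4,1,3] (faults so far: 5)
  step 13: ref 1 -> HIT, frames=[4,1,3] (faults so far: 5)
  step 14: ref 1 -> HIT, frames=[4,1,3] (faults so far: 5)
  Optimal total faults: 5

Answer: 7 7 5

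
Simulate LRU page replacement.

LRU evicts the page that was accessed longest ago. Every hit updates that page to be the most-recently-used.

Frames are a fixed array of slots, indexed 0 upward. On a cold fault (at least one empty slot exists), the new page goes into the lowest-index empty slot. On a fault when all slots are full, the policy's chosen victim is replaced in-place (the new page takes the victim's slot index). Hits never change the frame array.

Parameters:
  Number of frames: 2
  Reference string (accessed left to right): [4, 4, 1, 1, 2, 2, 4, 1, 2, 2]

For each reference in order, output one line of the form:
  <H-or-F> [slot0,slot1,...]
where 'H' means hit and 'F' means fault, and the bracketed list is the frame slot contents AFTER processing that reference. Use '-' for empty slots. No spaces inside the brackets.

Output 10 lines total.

F [4,-]
H [4,-]
F [4,1]
H [4,1]
F [2,1]
H [2,1]
F [2,4]
F [1,4]
F [1,2]
H [1,2]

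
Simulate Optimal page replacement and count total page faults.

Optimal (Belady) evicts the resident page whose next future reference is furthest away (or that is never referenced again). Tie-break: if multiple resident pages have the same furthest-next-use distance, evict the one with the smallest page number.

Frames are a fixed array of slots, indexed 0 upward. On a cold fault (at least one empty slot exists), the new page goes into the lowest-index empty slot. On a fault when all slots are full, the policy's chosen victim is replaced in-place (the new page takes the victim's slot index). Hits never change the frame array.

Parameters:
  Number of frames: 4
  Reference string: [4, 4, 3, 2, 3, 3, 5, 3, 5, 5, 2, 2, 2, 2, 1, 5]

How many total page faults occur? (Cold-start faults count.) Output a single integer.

Answer: 5

Derivation:
Step 0: ref 4 → FAULT, frames=[4,-,-,-]
Step 1: ref 4 → HIT, frames=[4,-,-,-]
Step 2: ref 3 → FAULT, frames=[4,3,-,-]
Step 3: ref 2 → FAULT, frames=[4,3,2,-]
Step 4: ref 3 → HIT, frames=[4,3,2,-]
Step 5: ref 3 → HIT, frames=[4,3,2,-]
Step 6: ref 5 → FAULT, frames=[4,3,2,5]
Step 7: ref 3 → HIT, frames=[4,3,2,5]
Step 8: ref 5 → HIT, frames=[4,3,2,5]
Step 9: ref 5 → HIT, frames=[4,3,2,5]
Step 10: ref 2 → HIT, frames=[4,3,2,5]
Step 11: ref 2 → HIT, frames=[4,3,2,5]
Step 12: ref 2 → HIT, frames=[4,3,2,5]
Step 13: ref 2 → HIT, frames=[4,3,2,5]
Step 14: ref 1 → FAULT (evict 2), frames=[4,3,1,5]
Step 15: ref 5 → HIT, frames=[4,3,1,5]
Total faults: 5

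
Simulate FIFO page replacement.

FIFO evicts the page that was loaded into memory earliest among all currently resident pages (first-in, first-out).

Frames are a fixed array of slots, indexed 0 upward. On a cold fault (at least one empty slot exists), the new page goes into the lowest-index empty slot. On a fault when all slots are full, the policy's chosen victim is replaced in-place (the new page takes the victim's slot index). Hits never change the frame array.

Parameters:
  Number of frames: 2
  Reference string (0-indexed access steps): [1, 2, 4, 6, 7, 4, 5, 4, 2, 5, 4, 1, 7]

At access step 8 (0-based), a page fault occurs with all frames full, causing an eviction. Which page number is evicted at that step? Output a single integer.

Answer: 4

Derivation:
Step 0: ref 1 -> FAULT, frames=[1,-]
Step 1: ref 2 -> FAULT, frames=[1,2]
Step 2: ref 4 -> FAULT, evict 1, frames=[4,2]
Step 3: ref 6 -> FAULT, evict 2, frames=[4,6]
Step 4: ref 7 -> FAULT, evict 4, frames=[7,6]
Step 5: ref 4 -> FAULT, evict 6, frames=[7,4]
Step 6: ref 5 -> FAULT, evict 7, frames=[5,4]
Step 7: ref 4 -> HIT, frames=[5,4]
Step 8: ref 2 -> FAULT, evict 4, frames=[5,2]
At step 8: evicted page 4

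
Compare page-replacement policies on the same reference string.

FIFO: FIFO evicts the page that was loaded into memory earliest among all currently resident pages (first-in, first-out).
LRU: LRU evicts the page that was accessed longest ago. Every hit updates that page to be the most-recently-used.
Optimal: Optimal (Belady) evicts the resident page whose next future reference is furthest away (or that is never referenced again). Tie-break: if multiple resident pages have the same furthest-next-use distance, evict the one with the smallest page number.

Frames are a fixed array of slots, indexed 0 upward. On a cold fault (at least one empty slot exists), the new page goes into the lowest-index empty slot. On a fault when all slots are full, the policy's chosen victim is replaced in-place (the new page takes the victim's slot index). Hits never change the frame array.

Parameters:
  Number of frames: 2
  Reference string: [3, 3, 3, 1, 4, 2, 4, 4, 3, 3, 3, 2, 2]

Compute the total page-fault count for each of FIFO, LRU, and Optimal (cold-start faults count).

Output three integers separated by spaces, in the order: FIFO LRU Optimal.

--- FIFO ---
  step 0: ref 3 -> FAULT, frames=[3,-] (faults so far: 1)
  step 1: ref 3 -> HIT, frames=[3,-] (faults so far: 1)
  step 2: ref 3 -> HIT, frames=[3,-] (faults so far: 1)
  step 3: ref 1 -> FAULT, frames=[3,1] (faults so far: 2)
  step 4: ref 4 -> FAULT, evict 3, frames=[4,1] (faults so far: 3)
  step 5: ref 2 -> FAULT, evict 1, frames=[4,2] (faults so far: 4)
  step 6: ref 4 -> HIT, frames=[4,2] (faults so far: 4)
  step 7: ref 4 -> HIT, frames=[4,2] (faults so far: 4)
  step 8: ref 3 -> FAULT, evict 4, frames=[3,2] (faults so far: 5)
  step 9: ref 3 -> HIT, frames=[3,2] (faults so far: 5)
  step 10: ref 3 -> HIT, frames=[3,2] (faults so far: 5)
  step 11: ref 2 -> HIT, frames=[3,2] (faults so far: 5)
  step 12: ref 2 -> HIT, frames=[3,2] (faults so far: 5)
  FIFO total faults: 5
--- LRU ---
  step 0: ref 3 -> FAULT, frames=[3,-] (faults so far: 1)
  step 1: ref 3 -> HIT, frames=[3,-] (faults so far: 1)
  step 2: ref 3 -> HIT, frames=[3,-] (faults so far: 1)
  step 3: ref 1 -> FAULT, frames=[3,1] (faults so far: 2)
  step 4: ref 4 -> FAULT, evict 3, frames=[4,1] (faults so far: 3)
  step 5: ref 2 -> FAULT, evict 1, frames=[4,2] (faults so far: 4)
  step 6: ref 4 -> HIT, frames=[4,2] (faults so far: 4)
  step 7: ref 4 -> HIT, frames=[4,2] (faults so far: 4)
  step 8: ref 3 -> FAULT, evict 2, frames=[4,3] (faults so far: 5)
  step 9: ref 3 -> HIT, frames=[4,3] (faults so far: 5)
  step 10: ref 3 -> HIT, frames=[4,3] (faults so far: 5)
  step 11: ref 2 -> FAULT, evict 4, frames=[2,3] (faults so far: 6)
  step 12: ref 2 -> HIT, frames=[2,3] (faults so far: 6)
  LRU total faults: 6
--- Optimal ---
  step 0: ref 3 -> FAULT, frames=[3,-] (faults so far: 1)
  step 1: ref 3 -> HIT, frames=[3,-] (faults so far: 1)
  step 2: ref 3 -> HIT, frames=[3,-] (faults so far: 1)
  step 3: ref 1 -> FAULT, frames=[3,1] (faults so far: 2)
  step 4: ref 4 -> FAULT, evict 1, frames=[3,4] (faults so far: 3)
  step 5: ref 2 -> FAULT, evict 3, frames=[2,4] (faults so far: 4)
  step 6: ref 4 -> HIT, frames=[2,4] (faults so far: 4)
  step 7: ref 4 -> HIT, frames=[2,4] (faults so far: 4)
  step 8: ref 3 -> FAULT, evict 4, frames=[2,3] (faults so far: 5)
  step 9: ref 3 -> HIT, frames=[2,3] (faults so far: 5)
  step 10: ref 3 -> HIT, frames=[2,3] (faults so far: 5)
  step 11: ref 2 -> HIT, frames=[2,3] (faults so far: 5)
  step 12: ref 2 -> HIT, frames=[2,3] (faults so far: 5)
  Optimal total faults: 5

Answer: 5 6 5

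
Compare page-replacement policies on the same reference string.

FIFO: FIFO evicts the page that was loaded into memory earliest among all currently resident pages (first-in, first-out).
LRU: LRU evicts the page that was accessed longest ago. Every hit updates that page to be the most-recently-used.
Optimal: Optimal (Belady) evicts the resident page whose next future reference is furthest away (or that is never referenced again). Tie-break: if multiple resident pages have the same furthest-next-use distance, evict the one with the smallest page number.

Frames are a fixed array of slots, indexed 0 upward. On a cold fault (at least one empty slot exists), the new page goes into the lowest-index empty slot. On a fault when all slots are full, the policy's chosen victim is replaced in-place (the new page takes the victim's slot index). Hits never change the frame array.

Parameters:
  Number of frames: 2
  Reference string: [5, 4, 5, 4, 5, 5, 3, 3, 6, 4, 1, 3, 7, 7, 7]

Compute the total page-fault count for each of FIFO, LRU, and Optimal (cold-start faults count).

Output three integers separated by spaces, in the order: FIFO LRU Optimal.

--- FIFO ---
  step 0: ref 5 -> FAULT, frames=[5,-] (faults so far: 1)
  step 1: ref 4 -> FAULT, frames=[5,4] (faults so far: 2)
  step 2: ref 5 -> HIT, frames=[5,4] (faults so far: 2)
  step 3: ref 4 -> HIT, frames=[5,4] (faults so far: 2)
  step 4: ref 5 -> HIT, frames=[5,4] (faults so far: 2)
  step 5: ref 5 -> HIT, frames=[5,4] (faults so far: 2)
  step 6: ref 3 -> FAULT, evict 5, frames=[3,4] (faults so far: 3)
  step 7: ref 3 -> HIT, frames=[3,4] (faults so far: 3)
  step 8: ref 6 -> FAULT, evict 4, frames=[3,6] (faults so far: 4)
  step 9: ref 4 -> FAULT, evict 3, frames=[4,6] (faults so far: 5)
  step 10: ref 1 -> FAULT, evict 6, frames=[4,1] (faults so far: 6)
  step 11: ref 3 -> FAULT, evict 4, frames=[3,1] (faults so far: 7)
  step 12: ref 7 -> FAULT, evict 1, frames=[3,7] (faults so far: 8)
  step 13: ref 7 -> HIT, frames=[3,7] (faults so far: 8)
  step 14: ref 7 -> HIT, frames=[3,7] (faults so far: 8)
  FIFO total faults: 8
--- LRU ---
  step 0: ref 5 -> FAULT, frames=[5,-] (faults so far: 1)
  step 1: ref 4 -> FAULT, frames=[5,4] (faults so far: 2)
  step 2: ref 5 -> HIT, frames=[5,4] (faults so far: 2)
  step 3: ref 4 -> HIT, frames=[5,4] (faults so far: 2)
  step 4: ref 5 -> HIT, frames=[5,4] (faults so far: 2)
  step 5: ref 5 -> HIT, frames=[5,4] (faults so far: 2)
  step 6: ref 3 -> FAULT, evict 4, frames=[5,3] (faults so far: 3)
  step 7: ref 3 -> HIT, frames=[5,3] (faults so far: 3)
  step 8: ref 6 -> FAULT, evict 5, frames=[6,3] (faults so far: 4)
  step 9: ref 4 -> FAULT, evict 3, frames=[6,4] (faults so far: 5)
  step 10: ref 1 -> FAULT, evict 6, frames=[1,4] (faults so far: 6)
  step 11: ref 3 -> FAULT, evict 4, frames=[1,3] (faults so far: 7)
  step 12: ref 7 -> FAULT, evict 1, frames=[7,3] (faults so far: 8)
  step 13: ref 7 -> HIT, frames=[7,3] (faults so far: 8)
  step 14: ref 7 -> HIT, frames=[7,3] (faults so far: 8)
  LRU total faults: 8
--- Optimal ---
  step 0: ref 5 -> FAULT, frames=[5,-] (faults so far: 1)
  step 1: ref 4 -> FAULT, frames=[5,4] (faults so far: 2)
  step 2: ref 5 -> HIT, frames=[5,4] (faults so far: 2)
  step 3: ref 4 -> HIT, frames=[5,4] (faults so far: 2)
  step 4: ref 5 -> HIT, frames=[5,4] (faults so far: 2)
  step 5: ref 5 -> HIT, frames=[5,4] (faults so far: 2)
  step 6: ref 3 -> FAULT, evict 5, frames=[3,4] (faults so far: 3)
  step 7: ref 3 -> HIT, frames=[3,4] (faults so far: 3)
  step 8: ref 6 -> FAULT, evict 3, frames=[6,4] (faults so far: 4)
  step 9: ref 4 -> HIT, frames=[6,4] (faults so far: 4)
  step 10: ref 1 -> FAULT, evict 4, frames=[6,1] (faults so far: 5)
  step 11: ref 3 -> FAULT, evict 1, frames=[6,3] (faults so far: 6)
  step 12: ref 7 -> FAULT, evict 3, frames=[6,7] (faults so far: 7)
  step 13: ref 7 -> HIT, frames=[6,7] (faults so far: 7)
  step 14: ref 7 -> HIT, frames=[6,7] (faults so far: 7)
  Optimal total faults: 7

Answer: 8 8 7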